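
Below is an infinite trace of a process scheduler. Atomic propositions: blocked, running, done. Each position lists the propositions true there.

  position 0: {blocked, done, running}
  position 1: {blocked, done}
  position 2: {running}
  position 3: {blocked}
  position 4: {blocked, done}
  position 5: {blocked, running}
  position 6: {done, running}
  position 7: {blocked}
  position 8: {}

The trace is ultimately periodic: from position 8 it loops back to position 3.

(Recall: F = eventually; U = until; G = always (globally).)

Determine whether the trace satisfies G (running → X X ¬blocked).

Does not hold

running → X X ¬blocked must hold at every position from 0 onward. It fails at position 2, so G (running → X X ¬blocked) is false.
Positions where running holds: 0, 2, 5, 6.
Check X X ¬blocked at each: 0→ok, 2→fails, 5→fails, 6→ok.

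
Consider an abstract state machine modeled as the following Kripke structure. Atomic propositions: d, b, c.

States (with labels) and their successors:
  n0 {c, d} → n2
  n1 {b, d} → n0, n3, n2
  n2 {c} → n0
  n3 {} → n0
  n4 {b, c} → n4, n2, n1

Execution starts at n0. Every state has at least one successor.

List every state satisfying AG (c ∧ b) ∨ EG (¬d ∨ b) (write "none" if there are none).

{n4}

States satisfying c ∧ b: {n4}.
States satisfying AG (c ∧ b): ∅.
States satisfying ¬d ∨ b: {n1, n2, n3, n4}.
States satisfying EG (¬d ∨ b): {n4}.
States satisfying AG (c ∧ b) ∨ EG (¬d ∨ b): {n4}.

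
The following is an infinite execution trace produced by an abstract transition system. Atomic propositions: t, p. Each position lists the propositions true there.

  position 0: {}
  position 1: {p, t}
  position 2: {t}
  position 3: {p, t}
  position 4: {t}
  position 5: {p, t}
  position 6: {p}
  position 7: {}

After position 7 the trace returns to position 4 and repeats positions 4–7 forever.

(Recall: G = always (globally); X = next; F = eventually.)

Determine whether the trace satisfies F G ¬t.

No

G ¬t is false at every position 0..7, so it never becomes true and F G ¬t fails.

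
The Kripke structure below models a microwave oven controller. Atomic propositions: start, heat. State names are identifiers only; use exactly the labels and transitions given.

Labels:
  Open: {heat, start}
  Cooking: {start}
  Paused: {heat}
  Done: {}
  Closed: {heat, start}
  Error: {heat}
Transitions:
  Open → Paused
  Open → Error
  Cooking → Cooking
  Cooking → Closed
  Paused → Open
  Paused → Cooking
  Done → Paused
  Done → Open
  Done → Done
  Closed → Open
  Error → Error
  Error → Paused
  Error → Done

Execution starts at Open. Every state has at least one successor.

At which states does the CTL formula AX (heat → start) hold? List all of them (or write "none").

States satisfying heat → start: {Open, Cooking, Done, Closed}.
States satisfying AX (heat → start): {Cooking, Paused, Closed}.

{Cooking, Paused, Closed}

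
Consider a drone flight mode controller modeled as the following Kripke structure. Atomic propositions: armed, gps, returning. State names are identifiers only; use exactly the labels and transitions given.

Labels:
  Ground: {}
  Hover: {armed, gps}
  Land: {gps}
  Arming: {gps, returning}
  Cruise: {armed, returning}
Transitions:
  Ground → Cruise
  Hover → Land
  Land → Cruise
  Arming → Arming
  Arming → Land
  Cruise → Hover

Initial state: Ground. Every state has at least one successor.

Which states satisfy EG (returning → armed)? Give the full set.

States satisfying returning → armed: {Ground, Hover, Land, Cruise}.
States satisfying EG (returning → armed): {Ground, Hover, Land, Cruise}.

{Ground, Hover, Land, Cruise}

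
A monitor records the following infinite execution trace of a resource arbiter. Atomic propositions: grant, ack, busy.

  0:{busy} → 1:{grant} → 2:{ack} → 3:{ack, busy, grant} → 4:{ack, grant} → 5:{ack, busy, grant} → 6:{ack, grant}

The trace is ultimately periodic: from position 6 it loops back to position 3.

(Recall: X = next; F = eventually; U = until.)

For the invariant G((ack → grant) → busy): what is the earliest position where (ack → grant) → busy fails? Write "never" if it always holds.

Check (ack → grant) → busy at each position in order: 0 ✓.
At position 1 the labels are {grant}, so (ack → grant) → busy is false there. This is the first violation.

1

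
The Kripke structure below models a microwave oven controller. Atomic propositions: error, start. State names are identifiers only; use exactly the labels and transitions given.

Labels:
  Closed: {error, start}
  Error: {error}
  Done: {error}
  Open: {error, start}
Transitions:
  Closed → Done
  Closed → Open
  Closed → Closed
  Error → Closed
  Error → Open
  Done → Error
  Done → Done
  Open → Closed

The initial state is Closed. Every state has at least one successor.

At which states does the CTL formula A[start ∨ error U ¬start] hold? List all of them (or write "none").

States satisfying start ∨ error: {Closed, Error, Done, Open}.
States satisfying ¬start: {Error, Done}.
States satisfying A[start ∨ error U ¬start]: {Error, Done}.

{Error, Done}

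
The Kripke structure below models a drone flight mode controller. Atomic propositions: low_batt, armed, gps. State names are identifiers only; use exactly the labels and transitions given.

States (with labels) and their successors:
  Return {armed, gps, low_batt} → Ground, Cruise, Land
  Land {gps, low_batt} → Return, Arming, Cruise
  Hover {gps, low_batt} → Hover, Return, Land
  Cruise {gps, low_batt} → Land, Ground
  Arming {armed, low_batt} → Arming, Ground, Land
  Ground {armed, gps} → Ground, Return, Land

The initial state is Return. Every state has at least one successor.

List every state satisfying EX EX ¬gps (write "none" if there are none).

{Return, Land, Hover, Cruise, Arming, Ground}

States satisfying EX ¬gps: {Land, Arming}.
States satisfying EX EX ¬gps: {Return, Land, Hover, Cruise, Arming, Ground}.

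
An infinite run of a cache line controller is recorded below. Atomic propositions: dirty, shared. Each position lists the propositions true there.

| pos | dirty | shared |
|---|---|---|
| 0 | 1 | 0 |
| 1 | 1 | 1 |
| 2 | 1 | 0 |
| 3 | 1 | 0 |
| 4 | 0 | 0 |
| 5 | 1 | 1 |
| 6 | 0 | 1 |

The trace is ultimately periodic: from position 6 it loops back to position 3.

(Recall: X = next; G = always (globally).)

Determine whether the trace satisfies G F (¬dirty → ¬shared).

F (¬dirty → ¬shared) holds at every position 0..6, and those are all positions ever visited, so G F (¬dirty → ¬shared) holds.

Yes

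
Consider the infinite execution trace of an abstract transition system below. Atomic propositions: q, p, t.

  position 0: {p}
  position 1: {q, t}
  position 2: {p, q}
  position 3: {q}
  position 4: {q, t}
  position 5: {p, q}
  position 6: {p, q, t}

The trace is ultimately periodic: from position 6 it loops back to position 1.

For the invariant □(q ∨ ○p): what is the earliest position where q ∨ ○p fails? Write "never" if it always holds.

At position 0 the labels are {p} and the next position 1 has {q, t}, so q ∨ ○p is false there. This is the first violation.

0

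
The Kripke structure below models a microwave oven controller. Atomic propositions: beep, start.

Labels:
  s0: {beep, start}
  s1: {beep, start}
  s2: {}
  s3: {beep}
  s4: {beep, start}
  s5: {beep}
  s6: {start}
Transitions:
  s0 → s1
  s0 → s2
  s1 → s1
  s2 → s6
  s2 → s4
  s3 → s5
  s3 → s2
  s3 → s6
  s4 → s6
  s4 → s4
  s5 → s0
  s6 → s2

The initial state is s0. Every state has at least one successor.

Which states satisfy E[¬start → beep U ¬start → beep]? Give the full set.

{s0, s1, s3, s4, s5, s6}

States satisfying ¬start → beep: {s0, s1, s3, s4, s5, s6}.
States satisfying E[¬start → beep U ¬start → beep]: {s0, s1, s3, s4, s5, s6}.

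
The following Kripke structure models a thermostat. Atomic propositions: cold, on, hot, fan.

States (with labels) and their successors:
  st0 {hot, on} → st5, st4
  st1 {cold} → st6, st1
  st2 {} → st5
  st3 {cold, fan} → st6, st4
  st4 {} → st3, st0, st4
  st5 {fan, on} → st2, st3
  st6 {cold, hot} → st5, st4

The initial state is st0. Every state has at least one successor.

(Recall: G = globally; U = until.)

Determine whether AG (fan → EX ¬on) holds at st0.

States satisfying fan → EX ¬on: {st0, st1, st2, st3, st4, st5, st6}.
States satisfying AG (fan → EX ¬on): {st0, st1, st2, st3, st4, st5, st6}.
Every state reachable from st0 satisfies fan → EX ¬on.
st0 ∈ Sat(AG (fan → EX ¬on)).

Yes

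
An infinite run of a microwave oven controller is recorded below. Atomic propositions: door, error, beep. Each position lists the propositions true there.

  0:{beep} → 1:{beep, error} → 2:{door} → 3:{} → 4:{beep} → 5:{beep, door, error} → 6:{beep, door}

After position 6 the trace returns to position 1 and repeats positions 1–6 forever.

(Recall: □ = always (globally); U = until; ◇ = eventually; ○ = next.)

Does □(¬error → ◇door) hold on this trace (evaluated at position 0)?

Satisfied

¬error → ◇door holds at every position 0..6, and those are all positions ever visited, so □(¬error → ◇door) holds.
Positions where ¬error holds: 0, 2, 3, 4, 6.
Check ◇door at each: 0→ok, 2→ok, 3→ok, 4→ok, 6→ok.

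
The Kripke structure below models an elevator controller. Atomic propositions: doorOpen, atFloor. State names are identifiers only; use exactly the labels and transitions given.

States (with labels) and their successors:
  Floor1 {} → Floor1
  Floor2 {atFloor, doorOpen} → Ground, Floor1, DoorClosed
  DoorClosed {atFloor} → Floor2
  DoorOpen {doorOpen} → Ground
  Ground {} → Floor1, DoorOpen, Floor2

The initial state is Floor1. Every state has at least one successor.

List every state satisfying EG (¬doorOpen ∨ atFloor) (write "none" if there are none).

States satisfying ¬doorOpen ∨ atFloor: {Floor1, Floor2, DoorClosed, Ground}.
States satisfying EG (¬doorOpen ∨ atFloor): {Floor1, Floor2, DoorClosed, Ground}.

{Floor1, Floor2, DoorClosed, Ground}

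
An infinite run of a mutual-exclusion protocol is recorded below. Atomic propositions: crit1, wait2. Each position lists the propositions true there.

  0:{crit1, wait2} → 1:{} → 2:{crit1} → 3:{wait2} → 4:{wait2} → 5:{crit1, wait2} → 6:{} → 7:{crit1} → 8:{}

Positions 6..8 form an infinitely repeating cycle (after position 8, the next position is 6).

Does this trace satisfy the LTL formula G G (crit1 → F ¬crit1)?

Satisfied

G (crit1 → F ¬crit1) holds at every position 0..8, and those are all positions ever visited, so G G (crit1 → F ¬crit1) holds.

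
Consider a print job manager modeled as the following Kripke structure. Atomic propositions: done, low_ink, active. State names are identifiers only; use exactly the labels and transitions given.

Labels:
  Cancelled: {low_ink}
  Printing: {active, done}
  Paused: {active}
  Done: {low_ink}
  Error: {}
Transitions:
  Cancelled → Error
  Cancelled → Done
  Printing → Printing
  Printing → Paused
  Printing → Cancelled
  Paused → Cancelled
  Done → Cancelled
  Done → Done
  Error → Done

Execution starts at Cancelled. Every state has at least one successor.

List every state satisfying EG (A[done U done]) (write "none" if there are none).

{Printing}

States satisfying A[done U done]: {Printing}.
States satisfying EG (A[done U done]): {Printing}.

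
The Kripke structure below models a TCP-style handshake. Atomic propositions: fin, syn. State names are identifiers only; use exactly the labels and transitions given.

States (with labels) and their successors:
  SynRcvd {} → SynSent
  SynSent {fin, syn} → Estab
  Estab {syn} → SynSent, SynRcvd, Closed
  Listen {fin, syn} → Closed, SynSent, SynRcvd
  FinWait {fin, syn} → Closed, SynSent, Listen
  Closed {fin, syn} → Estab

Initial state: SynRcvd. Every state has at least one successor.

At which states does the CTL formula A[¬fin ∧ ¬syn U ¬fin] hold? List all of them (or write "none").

States satisfying ¬fin ∧ ¬syn: {SynRcvd}.
States satisfying ¬fin: {SynRcvd, Estab}.
States satisfying A[¬fin ∧ ¬syn U ¬fin]: {SynRcvd, Estab}.

{SynRcvd, Estab}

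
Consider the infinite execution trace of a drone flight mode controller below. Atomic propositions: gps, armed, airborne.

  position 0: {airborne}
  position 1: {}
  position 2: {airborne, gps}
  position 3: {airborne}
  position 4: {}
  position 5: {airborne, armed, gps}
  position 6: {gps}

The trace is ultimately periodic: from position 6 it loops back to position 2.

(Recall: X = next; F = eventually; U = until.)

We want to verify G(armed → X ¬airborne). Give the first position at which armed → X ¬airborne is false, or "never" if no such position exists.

armed → X ¬airborne holds at every position 0..6, and those are all the positions the trace ever visits, so the invariant G(armed → X ¬airborne) is never violated.

never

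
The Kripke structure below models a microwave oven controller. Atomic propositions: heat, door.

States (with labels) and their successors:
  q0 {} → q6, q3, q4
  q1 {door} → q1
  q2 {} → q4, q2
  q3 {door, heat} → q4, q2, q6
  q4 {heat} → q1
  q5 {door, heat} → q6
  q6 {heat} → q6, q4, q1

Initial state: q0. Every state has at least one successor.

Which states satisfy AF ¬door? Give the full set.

States satisfying ¬door: {q0, q2, q4, q6}.
States satisfying AF ¬door: {q0, q2, q3, q4, q5, q6}.

{q0, q2, q3, q4, q5, q6}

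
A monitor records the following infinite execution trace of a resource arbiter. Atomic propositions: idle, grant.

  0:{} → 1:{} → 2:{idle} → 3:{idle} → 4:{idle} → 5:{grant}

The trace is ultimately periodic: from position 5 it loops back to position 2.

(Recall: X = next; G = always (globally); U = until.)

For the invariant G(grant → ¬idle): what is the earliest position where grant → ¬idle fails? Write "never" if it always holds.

never

grant → ¬idle holds at every position 0..5, and those are all the positions the trace ever visits, so the invariant G(grant → ¬idle) is never violated.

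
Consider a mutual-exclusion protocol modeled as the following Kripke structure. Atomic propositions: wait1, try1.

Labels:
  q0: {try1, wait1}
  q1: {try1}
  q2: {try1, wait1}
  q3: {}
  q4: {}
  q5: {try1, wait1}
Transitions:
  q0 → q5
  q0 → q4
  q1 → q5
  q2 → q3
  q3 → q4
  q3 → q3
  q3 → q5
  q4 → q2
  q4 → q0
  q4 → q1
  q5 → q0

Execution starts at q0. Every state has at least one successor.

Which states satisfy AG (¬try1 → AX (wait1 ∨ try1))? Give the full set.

none

States satisfying ¬try1 → AX (wait1 ∨ try1): {q0, q1, q2, q4, q5}.
States satisfying AG (¬try1 → AX (wait1 ∨ try1)): ∅.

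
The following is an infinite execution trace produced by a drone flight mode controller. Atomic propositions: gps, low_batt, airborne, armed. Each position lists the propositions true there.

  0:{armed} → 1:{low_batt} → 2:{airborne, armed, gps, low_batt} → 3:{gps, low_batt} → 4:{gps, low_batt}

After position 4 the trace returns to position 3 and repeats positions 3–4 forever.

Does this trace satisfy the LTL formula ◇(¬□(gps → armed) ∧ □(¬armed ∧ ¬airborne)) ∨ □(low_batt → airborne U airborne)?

¬□(gps → armed) ∧ □(¬armed ∧ ¬airborne) holds at position 3, which is reachable from 0, so ◇(¬□(gps → armed) ∧ □(¬armed ∧ ¬airborne)) holds.
low_batt → airborne U airborne must hold at every position from 0 onward. It fails at position 1, so □(low_batt → airborne U airborne) is false.
Positions where low_batt holds: 1, 2, 3, 4.
Check airborne U airborne at each: 1→fails, 2→ok, 3→fails, 4→fails.
At position 0: ◇(¬□(gps → armed) ∧ □(¬armed ∧ ¬airborne)) is true; □(low_batt → airborne U airborne) is false; so ◇(¬□(gps → armed) ∧ □(¬armed ∧ ¬airborne)) ∨ □(low_batt → airborne U airborne) is true.

Satisfied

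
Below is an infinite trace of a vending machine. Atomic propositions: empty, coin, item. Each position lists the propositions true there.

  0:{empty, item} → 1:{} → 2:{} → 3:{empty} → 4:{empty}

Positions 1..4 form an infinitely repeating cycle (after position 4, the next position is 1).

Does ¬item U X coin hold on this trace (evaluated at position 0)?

Does not hold

Walking from position 0: at position 0, X coin has not yet held and ¬item fails, so ¬item U X coin is false.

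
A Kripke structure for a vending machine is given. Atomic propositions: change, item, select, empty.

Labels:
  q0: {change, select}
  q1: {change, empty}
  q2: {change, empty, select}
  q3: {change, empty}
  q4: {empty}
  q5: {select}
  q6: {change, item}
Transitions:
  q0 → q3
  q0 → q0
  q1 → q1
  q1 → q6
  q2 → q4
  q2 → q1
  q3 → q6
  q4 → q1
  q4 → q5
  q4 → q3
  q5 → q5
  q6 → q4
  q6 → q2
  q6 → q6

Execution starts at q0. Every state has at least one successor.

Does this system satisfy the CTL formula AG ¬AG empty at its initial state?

Satisfied

States satisfying ¬AG empty: {q0, q1, q2, q3, q4, q5, q6}.
States satisfying AG ¬AG empty: {q0, q1, q2, q3, q4, q5, q6}.
Every state reachable from q0 satisfies ¬AG empty.
q0 ∈ Sat(AG ¬AG empty).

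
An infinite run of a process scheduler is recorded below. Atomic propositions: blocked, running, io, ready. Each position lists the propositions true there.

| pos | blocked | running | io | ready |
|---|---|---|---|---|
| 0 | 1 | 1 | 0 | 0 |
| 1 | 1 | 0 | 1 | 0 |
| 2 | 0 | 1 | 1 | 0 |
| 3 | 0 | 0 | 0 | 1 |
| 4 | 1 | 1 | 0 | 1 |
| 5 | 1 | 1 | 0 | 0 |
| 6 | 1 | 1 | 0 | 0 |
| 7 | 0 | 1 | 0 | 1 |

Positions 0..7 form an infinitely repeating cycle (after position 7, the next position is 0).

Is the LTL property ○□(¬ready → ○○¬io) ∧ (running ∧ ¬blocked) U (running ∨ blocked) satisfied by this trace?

Violated

The position after 0 is 1; □(¬ready → ○○¬io) is false there.
Walking from position 0: running ∨ blocked first holds at position 0, and running ∧ ¬blocked holds at every earlier position along the way, so (running ∧ ¬blocked) U (running ∨ blocked) holds.
At position 0: ○□(¬ready → ○○¬io) is false; (running ∧ ¬blocked) U (running ∨ blocked) is true; so ○□(¬ready → ○○¬io) ∧ (running ∧ ¬blocked) U (running ∨ blocked) is false.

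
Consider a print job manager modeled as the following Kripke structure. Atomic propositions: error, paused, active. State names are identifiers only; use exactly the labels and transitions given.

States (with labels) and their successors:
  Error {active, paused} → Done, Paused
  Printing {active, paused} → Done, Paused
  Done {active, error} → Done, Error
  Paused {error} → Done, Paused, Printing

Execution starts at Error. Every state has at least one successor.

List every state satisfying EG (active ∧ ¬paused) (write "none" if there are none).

States satisfying active ∧ ¬paused: {Done}.
States satisfying EG (active ∧ ¬paused): {Done}.

{Done}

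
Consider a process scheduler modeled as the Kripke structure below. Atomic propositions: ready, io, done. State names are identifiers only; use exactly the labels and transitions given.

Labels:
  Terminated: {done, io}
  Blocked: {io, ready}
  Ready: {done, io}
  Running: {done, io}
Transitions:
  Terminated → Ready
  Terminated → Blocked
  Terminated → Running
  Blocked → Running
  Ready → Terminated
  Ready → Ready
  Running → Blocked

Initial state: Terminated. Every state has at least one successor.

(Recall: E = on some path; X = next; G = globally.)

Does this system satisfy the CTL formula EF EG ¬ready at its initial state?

States satisfying EG ¬ready: {Terminated, Ready}.
States satisfying EF EG ¬ready: {Terminated, Ready}.
Some path from Terminated reaches a state where EG ¬ready holds.
Terminated ∈ Sat(EF EG ¬ready).

Yes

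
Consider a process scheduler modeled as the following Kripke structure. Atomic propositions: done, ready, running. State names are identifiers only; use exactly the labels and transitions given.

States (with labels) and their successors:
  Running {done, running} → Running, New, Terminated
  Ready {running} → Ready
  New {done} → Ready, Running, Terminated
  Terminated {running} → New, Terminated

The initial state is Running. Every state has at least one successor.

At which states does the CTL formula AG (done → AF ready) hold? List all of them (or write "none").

{Ready}

States satisfying done → AF ready: {Ready, Terminated}.
States satisfying AG (done → AF ready): {Ready}.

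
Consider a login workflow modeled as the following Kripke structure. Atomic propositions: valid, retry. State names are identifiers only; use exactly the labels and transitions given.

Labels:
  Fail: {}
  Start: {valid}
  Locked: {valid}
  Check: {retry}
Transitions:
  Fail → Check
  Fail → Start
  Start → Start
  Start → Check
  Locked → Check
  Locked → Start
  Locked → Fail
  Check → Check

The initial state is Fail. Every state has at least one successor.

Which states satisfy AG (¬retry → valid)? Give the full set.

States satisfying ¬retry → valid: {Start, Locked, Check}.
States satisfying AG (¬retry → valid): {Start, Check}.

{Start, Check}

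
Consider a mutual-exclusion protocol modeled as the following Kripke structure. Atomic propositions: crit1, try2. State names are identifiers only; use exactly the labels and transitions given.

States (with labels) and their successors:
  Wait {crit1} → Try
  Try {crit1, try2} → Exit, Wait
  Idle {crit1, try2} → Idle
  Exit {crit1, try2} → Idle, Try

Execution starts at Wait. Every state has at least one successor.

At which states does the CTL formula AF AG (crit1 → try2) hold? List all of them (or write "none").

{Idle}

States satisfying AG (crit1 → try2): {Idle}.
States satisfying AF AG (crit1 → try2): {Idle}.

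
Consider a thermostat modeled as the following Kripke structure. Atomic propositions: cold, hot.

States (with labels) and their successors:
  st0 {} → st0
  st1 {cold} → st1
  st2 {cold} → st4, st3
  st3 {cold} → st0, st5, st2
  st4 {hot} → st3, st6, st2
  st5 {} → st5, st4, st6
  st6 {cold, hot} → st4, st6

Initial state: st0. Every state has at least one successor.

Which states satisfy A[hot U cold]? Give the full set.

States satisfying hot: {st4, st6}.
States satisfying cold: {st1, st2, st3, st6}.
States satisfying A[hot U cold]: {st1, st2, st3, st4, st6}.

{st1, st2, st3, st4, st6}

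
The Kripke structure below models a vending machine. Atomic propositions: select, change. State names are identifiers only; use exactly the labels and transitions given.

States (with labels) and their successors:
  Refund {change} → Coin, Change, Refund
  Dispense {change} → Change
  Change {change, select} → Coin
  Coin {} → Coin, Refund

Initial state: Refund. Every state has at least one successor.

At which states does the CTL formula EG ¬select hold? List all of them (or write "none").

States satisfying ¬select: {Refund, Dispense, Coin}.
States satisfying EG ¬select: {Refund, Coin}.

{Refund, Coin}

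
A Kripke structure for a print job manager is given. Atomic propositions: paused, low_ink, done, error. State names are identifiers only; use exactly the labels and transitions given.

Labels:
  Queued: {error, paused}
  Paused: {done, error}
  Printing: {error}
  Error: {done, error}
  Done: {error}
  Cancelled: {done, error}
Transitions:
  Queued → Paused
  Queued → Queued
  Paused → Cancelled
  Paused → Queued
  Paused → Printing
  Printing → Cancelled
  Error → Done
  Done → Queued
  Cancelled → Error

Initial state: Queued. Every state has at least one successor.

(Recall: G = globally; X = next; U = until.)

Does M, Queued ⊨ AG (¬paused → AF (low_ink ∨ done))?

States satisfying ¬paused → AF (low_ink ∨ done): {Queued, Paused, Printing, Error, Cancelled}.
States satisfying AG (¬paused → AF (low_ink ∨ done)): ∅.
Done is reachable from Queued and violates ¬paused → AF (low_ink ∨ done), so AG fails at Queued.
Queued ∉ Sat(AG (¬paused → AF (low_ink ∨ done))).

No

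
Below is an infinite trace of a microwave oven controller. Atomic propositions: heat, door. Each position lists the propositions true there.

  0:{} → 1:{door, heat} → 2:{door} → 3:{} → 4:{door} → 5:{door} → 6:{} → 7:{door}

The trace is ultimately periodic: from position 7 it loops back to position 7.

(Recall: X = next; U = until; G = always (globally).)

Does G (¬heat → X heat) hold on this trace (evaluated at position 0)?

¬heat → X heat must hold at every position from 0 onward. It fails at position 2, so G (¬heat → X heat) is false.
Positions where ¬heat holds: 0, 2, 3, 4, 5, 6, 7.
Check X heat at each: 0→ok, 2→fails, 3→fails, 4→fails, 5→fails, 6→fails, 7→fails.

Violated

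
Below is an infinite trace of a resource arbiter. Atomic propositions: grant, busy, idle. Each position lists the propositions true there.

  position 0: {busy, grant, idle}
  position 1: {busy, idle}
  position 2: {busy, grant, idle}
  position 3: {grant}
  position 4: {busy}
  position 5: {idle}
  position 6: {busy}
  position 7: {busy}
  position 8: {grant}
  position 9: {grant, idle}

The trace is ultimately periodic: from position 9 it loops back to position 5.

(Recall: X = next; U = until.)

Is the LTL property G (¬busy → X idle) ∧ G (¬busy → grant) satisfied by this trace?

No

¬busy → X idle must hold at every position from 0 onward. It fails at position 3, so G (¬busy → X idle) is false.
Positions where ¬busy holds: 3, 5, 8, 9.
Check X idle at each: 3→fails, 5→fails, 8→ok, 9→ok.
¬busy → grant must hold at every position from 0 onward. It fails at position 5, so G (¬busy → grant) is false.
Positions where ¬busy holds: 3, 5, 8, 9.
Check grant at each: 3→ok, 5→fails, 8→ok, 9→ok.
At position 0: G (¬busy → X idle) is false; G (¬busy → grant) is false; so G (¬busy → X idle) ∧ G (¬busy → grant) is false.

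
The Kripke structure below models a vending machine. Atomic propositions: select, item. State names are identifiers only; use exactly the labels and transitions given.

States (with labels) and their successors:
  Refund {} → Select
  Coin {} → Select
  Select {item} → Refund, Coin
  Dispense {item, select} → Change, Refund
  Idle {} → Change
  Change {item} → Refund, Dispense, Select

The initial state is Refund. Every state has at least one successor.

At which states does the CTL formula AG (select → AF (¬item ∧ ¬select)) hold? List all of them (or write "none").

States satisfying select → AF (¬item ∧ ¬select): {Refund, Coin, Select, Idle, Change}.
States satisfying AG (select → AF (¬item ∧ ¬select)): {Refund, Coin, Select}.

{Refund, Coin, Select}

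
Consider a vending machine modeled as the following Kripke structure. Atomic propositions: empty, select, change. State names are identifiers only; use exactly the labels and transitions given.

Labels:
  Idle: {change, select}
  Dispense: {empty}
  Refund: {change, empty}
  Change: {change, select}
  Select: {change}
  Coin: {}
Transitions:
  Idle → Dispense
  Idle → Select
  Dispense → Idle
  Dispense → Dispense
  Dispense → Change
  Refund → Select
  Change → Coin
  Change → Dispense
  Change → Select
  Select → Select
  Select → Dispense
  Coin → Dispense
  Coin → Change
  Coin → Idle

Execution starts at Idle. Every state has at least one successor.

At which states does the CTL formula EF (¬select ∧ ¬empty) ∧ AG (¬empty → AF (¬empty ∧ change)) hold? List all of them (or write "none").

none

States satisfying ¬select ∧ ¬empty: {Select, Coin}.
States satisfying EF (¬select ∧ ¬empty): {Idle, Dispense, Refund, Change, Select, Coin}.
States satisfying ¬empty → AF (¬empty ∧ change): {Idle, Dispense, Refund, Change, Select}.
States satisfying AG (¬empty → AF (¬empty ∧ change)): ∅.
States satisfying EF (¬select ∧ ¬empty) ∧ AG (¬empty → AF (¬empty ∧ change)): ∅.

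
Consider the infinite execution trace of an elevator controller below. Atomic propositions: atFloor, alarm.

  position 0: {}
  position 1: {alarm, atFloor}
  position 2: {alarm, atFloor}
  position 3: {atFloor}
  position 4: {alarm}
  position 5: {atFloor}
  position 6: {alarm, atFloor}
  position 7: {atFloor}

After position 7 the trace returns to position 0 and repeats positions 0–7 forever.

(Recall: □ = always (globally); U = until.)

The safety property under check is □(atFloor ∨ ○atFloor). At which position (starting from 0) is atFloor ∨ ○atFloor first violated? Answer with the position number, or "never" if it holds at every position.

atFloor ∨ ○atFloor holds at every position 0..7, and those are all the positions the trace ever visits, so the invariant □(atFloor ∨ ○atFloor) is never violated.

never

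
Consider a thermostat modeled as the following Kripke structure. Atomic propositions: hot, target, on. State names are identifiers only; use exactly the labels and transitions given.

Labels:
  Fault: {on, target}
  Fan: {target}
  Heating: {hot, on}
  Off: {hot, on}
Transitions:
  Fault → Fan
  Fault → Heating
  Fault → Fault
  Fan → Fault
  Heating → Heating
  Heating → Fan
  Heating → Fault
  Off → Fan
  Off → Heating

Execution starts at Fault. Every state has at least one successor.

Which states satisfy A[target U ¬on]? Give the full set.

{Fan}

States satisfying target: {Fault, Fan}.
States satisfying ¬on: {Fan}.
States satisfying A[target U ¬on]: {Fan}.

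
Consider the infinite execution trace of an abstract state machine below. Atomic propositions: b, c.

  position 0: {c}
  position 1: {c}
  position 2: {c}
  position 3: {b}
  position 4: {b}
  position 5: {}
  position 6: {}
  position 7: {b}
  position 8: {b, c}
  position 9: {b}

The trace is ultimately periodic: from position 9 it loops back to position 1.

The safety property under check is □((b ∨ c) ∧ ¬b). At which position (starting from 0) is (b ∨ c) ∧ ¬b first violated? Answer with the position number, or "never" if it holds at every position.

3

Check (b ∨ c) ∧ ¬b at each position in order: 0 ✓, 1 ✓, 2 ✓.
At position 3 the labels are {b}, so (b ∨ c) ∧ ¬b is false there. This is the first violation.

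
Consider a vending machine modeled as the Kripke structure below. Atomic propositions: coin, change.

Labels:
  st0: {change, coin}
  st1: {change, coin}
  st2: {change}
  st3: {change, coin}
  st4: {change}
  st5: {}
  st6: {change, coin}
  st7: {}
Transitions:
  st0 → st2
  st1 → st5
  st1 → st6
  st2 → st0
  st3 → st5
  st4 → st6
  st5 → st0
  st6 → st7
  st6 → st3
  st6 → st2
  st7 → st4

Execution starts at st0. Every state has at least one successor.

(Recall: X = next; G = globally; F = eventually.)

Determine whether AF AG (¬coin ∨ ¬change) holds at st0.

Violated

States satisfying AG (¬coin ∨ ¬change): ∅.
States satisfying AF AG (¬coin ∨ ¬change): ∅.
There is a path from st0 along which AG (¬coin ∨ ¬change) never holds.
st0 ∉ Sat(AF AG (¬coin ∨ ¬change)).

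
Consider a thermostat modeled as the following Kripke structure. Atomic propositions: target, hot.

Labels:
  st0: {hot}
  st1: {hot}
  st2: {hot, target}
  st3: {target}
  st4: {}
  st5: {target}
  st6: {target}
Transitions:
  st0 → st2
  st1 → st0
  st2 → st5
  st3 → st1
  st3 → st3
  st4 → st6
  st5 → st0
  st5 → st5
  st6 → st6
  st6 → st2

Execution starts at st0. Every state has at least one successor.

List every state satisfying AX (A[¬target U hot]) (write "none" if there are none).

{st0, st1}

States satisfying A[¬target U hot]: {st0, st1, st2}.
States satisfying AX (A[¬target U hot]): {st0, st1}.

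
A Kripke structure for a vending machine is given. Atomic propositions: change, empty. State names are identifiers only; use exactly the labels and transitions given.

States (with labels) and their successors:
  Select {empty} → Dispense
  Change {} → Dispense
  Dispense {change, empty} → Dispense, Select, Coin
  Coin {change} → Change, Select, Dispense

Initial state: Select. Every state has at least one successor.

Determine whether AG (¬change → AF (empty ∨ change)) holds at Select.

States satisfying ¬change → AF (empty ∨ change): {Select, Change, Dispense, Coin}.
States satisfying AG (¬change → AF (empty ∨ change)): {Select, Change, Dispense, Coin}.
Every state reachable from Select satisfies ¬change → AF (empty ∨ change).
Select ∈ Sat(AG (¬change → AF (empty ∨ change))).

Yes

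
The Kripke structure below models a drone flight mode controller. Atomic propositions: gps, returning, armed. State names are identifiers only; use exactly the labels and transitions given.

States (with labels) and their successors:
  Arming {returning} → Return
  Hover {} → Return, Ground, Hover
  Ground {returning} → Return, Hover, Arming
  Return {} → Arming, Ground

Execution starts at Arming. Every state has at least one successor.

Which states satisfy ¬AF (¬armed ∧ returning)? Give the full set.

{Hover}

States satisfying ¬armed ∧ returning: {Arming, Ground}.
States satisfying AF (¬armed ∧ returning): {Arming, Ground, Return}.
States satisfying ¬AF (¬armed ∧ returning): {Hover}.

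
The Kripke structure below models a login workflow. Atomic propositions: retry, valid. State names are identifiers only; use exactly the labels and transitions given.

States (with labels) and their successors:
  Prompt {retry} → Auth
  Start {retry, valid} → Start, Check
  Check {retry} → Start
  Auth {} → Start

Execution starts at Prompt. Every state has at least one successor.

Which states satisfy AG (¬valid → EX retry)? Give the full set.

{Start, Check, Auth}

States satisfying ¬valid → EX retry: {Start, Check, Auth}.
States satisfying AG (¬valid → EX retry): {Start, Check, Auth}.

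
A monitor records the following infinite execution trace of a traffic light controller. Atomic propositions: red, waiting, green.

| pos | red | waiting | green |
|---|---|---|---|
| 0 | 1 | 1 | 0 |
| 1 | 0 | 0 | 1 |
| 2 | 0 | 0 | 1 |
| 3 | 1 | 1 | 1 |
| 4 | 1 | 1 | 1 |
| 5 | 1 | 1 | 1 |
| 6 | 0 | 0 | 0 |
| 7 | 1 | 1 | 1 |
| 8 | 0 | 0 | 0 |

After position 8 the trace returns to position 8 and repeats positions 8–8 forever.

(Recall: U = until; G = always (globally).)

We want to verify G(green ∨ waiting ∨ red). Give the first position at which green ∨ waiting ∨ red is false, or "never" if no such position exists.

6

Check green ∨ waiting ∨ red at each position in order: 0 ✓, 1 ✓, 2 ✓, 3 ✓, 4 ✓, 5 ✓.
At position 6 the labels are {}, so green ∨ waiting ∨ red is false there. This is the first violation.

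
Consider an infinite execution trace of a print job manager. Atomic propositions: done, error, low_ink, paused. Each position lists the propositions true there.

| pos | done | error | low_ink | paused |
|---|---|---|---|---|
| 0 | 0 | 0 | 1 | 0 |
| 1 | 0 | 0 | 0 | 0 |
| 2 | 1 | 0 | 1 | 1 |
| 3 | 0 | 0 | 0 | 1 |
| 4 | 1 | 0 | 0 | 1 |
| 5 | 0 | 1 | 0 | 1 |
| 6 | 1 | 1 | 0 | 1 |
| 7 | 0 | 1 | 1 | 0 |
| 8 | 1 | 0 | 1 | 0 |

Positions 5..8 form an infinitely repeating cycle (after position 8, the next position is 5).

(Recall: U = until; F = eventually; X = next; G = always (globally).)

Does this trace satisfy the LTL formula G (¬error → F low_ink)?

¬error → F low_ink holds at every position 0..8, and those are all positions ever visited, so G (¬error → F low_ink) holds.
Positions where ¬error holds: 0, 1, 2, 3, 4, 8.
Check F low_ink at each: 0→ok, 1→ok, 2→ok, 3→ok, 4→ok, 8→ok.

Yes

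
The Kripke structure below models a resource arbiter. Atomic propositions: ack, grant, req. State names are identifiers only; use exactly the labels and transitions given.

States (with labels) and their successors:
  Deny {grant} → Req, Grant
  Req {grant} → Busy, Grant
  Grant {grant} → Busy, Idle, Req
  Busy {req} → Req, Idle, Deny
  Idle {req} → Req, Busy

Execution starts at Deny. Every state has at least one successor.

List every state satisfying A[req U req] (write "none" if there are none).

{Busy, Idle}

States satisfying req: {Busy, Idle}.
States satisfying A[req U req]: {Busy, Idle}.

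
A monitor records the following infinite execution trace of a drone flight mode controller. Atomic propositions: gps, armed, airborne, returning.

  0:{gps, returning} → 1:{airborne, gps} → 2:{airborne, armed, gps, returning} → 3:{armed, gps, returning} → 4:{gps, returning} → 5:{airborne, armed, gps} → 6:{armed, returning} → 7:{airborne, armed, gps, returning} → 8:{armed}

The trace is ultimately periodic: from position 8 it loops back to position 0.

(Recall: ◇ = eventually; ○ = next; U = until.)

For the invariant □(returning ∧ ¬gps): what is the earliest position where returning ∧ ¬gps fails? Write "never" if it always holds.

At position 0 the labels are {gps, returning}, so returning ∧ ¬gps is false there. This is the first violation.

0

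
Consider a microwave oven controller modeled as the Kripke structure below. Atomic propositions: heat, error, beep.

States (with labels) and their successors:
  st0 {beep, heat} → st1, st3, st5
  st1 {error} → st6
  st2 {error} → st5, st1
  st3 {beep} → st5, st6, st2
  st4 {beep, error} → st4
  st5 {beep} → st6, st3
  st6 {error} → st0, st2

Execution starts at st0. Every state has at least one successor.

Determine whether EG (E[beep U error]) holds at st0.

Yes

States satisfying E[beep U error]: {st0, st1, st2, st3, st4, st5, st6}.
States satisfying EG (E[beep U error]): {st0, st1, st2, st3, st4, st5, st6}.
st0 ∈ Sat(EG (E[beep U error])).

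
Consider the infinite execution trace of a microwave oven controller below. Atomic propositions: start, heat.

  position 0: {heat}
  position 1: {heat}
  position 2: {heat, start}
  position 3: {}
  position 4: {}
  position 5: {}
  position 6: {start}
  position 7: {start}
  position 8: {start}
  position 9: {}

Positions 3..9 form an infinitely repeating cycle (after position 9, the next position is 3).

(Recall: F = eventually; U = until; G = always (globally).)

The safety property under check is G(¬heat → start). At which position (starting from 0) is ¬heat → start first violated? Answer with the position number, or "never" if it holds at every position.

3

Check ¬heat → start at each position in order: 0 ✓, 1 ✓, 2 ✓.
At position 3 the labels are {}, so ¬heat → start is false there. This is the first violation.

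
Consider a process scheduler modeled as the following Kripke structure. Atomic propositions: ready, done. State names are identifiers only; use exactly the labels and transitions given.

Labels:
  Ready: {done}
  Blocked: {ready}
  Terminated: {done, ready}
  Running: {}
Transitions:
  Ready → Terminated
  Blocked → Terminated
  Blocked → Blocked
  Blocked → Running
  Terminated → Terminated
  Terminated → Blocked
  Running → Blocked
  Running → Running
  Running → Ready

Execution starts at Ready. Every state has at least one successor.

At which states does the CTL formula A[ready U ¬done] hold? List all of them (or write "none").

States satisfying ready: {Blocked, Terminated}.
States satisfying ¬done: {Blocked, Running}.
States satisfying A[ready U ¬done]: {Blocked, Running}.

{Blocked, Running}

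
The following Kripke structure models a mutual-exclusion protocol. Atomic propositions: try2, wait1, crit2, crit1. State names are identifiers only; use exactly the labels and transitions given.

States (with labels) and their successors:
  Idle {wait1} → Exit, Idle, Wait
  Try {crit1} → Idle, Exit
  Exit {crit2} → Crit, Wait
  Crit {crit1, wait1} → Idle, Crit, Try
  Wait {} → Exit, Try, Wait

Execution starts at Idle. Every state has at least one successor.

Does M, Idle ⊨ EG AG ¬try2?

States satisfying AG ¬try2: {Idle, Try, Exit, Crit, Wait}.
States satisfying EG AG ¬try2: {Idle, Try, Exit, Crit, Wait}.
Idle ∈ Sat(EG AG ¬try2).

Holds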